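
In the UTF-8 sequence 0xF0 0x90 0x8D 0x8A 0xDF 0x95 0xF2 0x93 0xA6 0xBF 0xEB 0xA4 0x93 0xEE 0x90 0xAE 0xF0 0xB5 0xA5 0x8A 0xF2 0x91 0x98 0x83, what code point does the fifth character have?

Offset 0: leading byte 0xF0 = 11110000 → 4-byte char #1 = F0 90 8D 8A.
Offset 4: leading byte 0xDF = 11011111 → 2-byte char #2 = DF 95.
Offset 6: leading byte 0xF2 = 11110010 → 4-byte char #3 = F2 93 A6 BF.
Offset 10: leading byte 0xEB = 11101011 → 3-byte char #4 = EB A4 93.
Offset 13: leading byte 0xEE = 11101110 → 3-byte char #5 = EE 90 AE.
Leading byte 0xEE = 11101110 matches 1110xxxx → 3-byte sequence.
Byte 1: 0xEE = 11101110, payload 1110 (4 bits).
Byte 2: 0x90 = 10010000 (10xxxxxx ✓), payload 010000.
Byte 3: 0xAE = 10101110 (10xxxxxx ✓), payload 101110.
Concatenate: 1110010000101110 = 0xE42E (16 bits → U+E42E).

U+E42E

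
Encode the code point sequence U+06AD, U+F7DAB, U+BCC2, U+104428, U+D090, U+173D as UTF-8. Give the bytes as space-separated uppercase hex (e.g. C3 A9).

DA AD F3 B7 B6 AB EB B3 82 F4 84 90 A8 ED 82 90 E1 9C BD

U+06AD: 2-byte form → DA AD.
U+F7DAB: 4-byte form → F3 B7 B6 AB.
U+BCC2: 3-byte form → EB B3 82.
U+104428: 4-byte form → F4 84 90 A8.
U+D090: 3-byte form → ED 82 90.
U+173D: 3-byte form → E1 9C BD.
Concatenated (19 bytes): DA AD F3 B7 B6 AB EB B3 82 F4 84 90 A8 ED 82 90 E1 9C BD.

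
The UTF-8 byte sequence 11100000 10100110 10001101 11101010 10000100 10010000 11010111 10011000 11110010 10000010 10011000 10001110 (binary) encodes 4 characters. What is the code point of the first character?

Offset 0: leading byte 0xE0 = 11100000 → 3-byte char #1 = E0 A6 8D.
Leading byte 0xE0 = 11100000 matches 1110xxxx → 3-byte sequence.
Byte 1: 0xE0 = 11100000, payload 0000 (4 bits).
Byte 2: 0xA6 = 10100110 (10xxxxxx ✓), payload 100110.
Byte 3: 0x8D = 10001101 (10xxxxxx ✓), payload 001101.
Concatenate: 0000100110001101 = 0x98D (16 bits → U+098D).

U+098D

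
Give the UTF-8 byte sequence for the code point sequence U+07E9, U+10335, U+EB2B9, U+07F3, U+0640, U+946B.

U+07E9: 2-byte form → DF A9.
U+10335: 4-byte form → F0 90 8C B5.
U+EB2B9: 4-byte form → F3 AB 8A B9.
U+07F3: 2-byte form → DF B3.
U+0640: 2-byte form → D9 80.
U+946B: 3-byte form → E9 91 AB.
Concatenated (17 bytes): DF A9 F0 90 8C B5 F3 AB 8A B9 DF B3 D9 80 E9 91 AB.

DF A9 F0 90 8C B5 F3 AB 8A B9 DF B3 D9 80 E9 91 AB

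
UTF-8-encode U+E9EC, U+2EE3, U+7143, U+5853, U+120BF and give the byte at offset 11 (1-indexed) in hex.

1-indexed offset 11 is 0-indexed offset 10.
U+E9EC → 3-byte form EE A7 AC at offsets 0–2.
U+2EE3 → 3-byte form E2 BB A3 at offsets 3–5.
U+7143 → 3-byte form E7 85 83 at offsets 6–8.
U+5853 → 3-byte form E5 A1 93 at offsets 9–11.
Offset 10 falls in char 4's range; it's byte 2 of E5 A1 93 = 0xA1.

0xA1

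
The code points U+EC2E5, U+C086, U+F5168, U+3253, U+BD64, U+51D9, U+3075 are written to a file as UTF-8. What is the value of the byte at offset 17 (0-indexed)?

U+EC2E5 → 4-byte form F3 AC 8B A5 at offsets 0–3.
U+C086 → 3-byte form EC 82 86 at offsets 4–6.
U+F5168 → 4-byte form F3 B5 85 A8 at offsets 7–10.
U+3253 → 3-byte form E3 89 93 at offsets 11–13.
U+BD64 → 3-byte form EB B5 A4 at offsets 14–16.
U+51D9 → 3-byte form E5 87 99 at offsets 17–19.
Offset 17 falls in char 6's range; it's byte 1 of E5 87 99 = 0xE5.

0xE5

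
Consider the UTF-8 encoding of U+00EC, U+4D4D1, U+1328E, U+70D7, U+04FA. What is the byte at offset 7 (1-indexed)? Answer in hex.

1-indexed offset 7 is 0-indexed offset 6.
U+00EC → 2-byte form C3 AC at offsets 0–1.
U+4D4D1 → 4-byte form F1 8D 93 91 at offsets 2–5.
U+1328E → 4-byte form F0 93 8A 8E at offsets 6–9.
Offset 6 falls in char 3's range; it's byte 1 of F0 93 8A 8E = 0xF0.

0xF0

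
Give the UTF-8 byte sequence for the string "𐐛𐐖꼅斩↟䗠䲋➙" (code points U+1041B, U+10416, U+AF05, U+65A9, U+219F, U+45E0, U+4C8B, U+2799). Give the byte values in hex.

U+1041B: 4-byte form → F0 90 90 9B.
U+10416: 4-byte form → F0 90 90 96.
U+AF05: 3-byte form → EA BC 85.
U+65A9: 3-byte form → E6 96 A9.
U+219F: 3-byte form → E2 86 9F.
U+45E0: 3-byte form → E4 97 A0.
U+4C8B: 3-byte form → E4 B2 8B.
U+2799: 3-byte form → E2 9E 99.
Concatenated (26 bytes): F0 90 90 9B F0 90 90 96 EA BC 85 E6 96 A9 E2 86 9F E4 97 A0 E4 B2 8B E2 9E 99.

F0 90 90 9B F0 90 90 96 EA BC 85 E6 96 A9 E2 86 9F E4 97 A0 E4 B2 8B E2 9E 99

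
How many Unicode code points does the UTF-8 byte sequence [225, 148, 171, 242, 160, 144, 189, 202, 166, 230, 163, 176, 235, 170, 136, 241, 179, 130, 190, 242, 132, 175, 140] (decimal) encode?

Byte at offset 0: 0xE1 = 11100001 → 3-byte char (#1). Advance 3.
Byte at offset 3: 0xF2 = 11110010 → 4-byte char (#2). Advance 4.
Byte at offset 7: 0xCA = 11001010 → 2-byte char (#3). Advance 2.
Byte at offset 9: 0xE6 = 11100110 → 3-byte char (#4). Advance 3.
Byte at offset 12: 0xEB = 11101011 → 3-byte char (#5). Advance 3.
Byte at offset 15: 0xF1 = 11110001 → 4-byte char (#6). Advance 4.
Byte at offset 19: 0xF2 = 11110010 → 4-byte char (#7). Advance 4.
Reached end at offset 23 after 7 code points.

7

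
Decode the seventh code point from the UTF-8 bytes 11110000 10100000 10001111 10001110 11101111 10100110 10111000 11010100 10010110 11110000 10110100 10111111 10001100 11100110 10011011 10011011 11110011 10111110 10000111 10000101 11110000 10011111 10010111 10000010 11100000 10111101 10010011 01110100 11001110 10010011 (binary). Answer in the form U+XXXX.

U+1F5C2

Offset 0: leading byte 0xF0 = 11110000 → 4-byte char #1 = F0 A0 8F 8E.
Offset 4: leading byte 0xEF = 11101111 → 3-byte char #2 = EF A6 B8.
Offset 7: leading byte 0xD4 = 11010100 → 2-byte char #3 = D4 96.
Offset 9: leading byte 0xF0 = 11110000 → 4-byte char #4 = F0 B4 BF 8C.
Offset 13: leading byte 0xE6 = 11100110 → 3-byte char #5 = E6 9B 9B.
Offset 16: leading byte 0xF3 = 11110011 → 4-byte char #6 = F3 BE 87 85.
Offset 20: leading byte 0xF0 = 11110000 → 4-byte char #7 = F0 9F 97 82.
Leading byte 0xF0 = 11110000 matches 11110xxx → 4-byte sequence.
Byte 1: 0xF0 = 11110000, payload 000 (3 bits).
Byte 2: 0x9F = 10011111 (10xxxxxx ✓), payload 011111.
Byte 3: 0x97 = 10010111 (10xxxxxx ✓), payload 010111.
Byte 4: 0x82 = 10000010 (10xxxxxx ✓), payload 000010.
Concatenate: 000011111010111000010 = 0x1F5C2 (21 bits → U+1F5C2).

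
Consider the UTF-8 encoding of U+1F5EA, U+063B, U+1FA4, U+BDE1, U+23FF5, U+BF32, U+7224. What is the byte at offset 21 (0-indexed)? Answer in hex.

0xA4

U+1F5EA → 4-byte form F0 9F 97 AA at offsets 0–3.
U+063B → 2-byte form D8 BB at offsets 4–5.
U+1FA4 → 3-byte form E1 BE A4 at offsets 6–8.
U+BDE1 → 3-byte form EB B7 A1 at offsets 9–11.
U+23FF5 → 4-byte form F0 A3 BF B5 at offsets 12–15.
U+BF32 → 3-byte form EB BC B2 at offsets 16–18.
U+7224 → 3-byte form E7 88 A4 at offsets 19–21.
Offset 21 falls in char 7's range; it's byte 3 of E7 88 A4 = 0xA4.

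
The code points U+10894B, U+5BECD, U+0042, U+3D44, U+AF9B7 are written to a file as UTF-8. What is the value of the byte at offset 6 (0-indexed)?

U+10894B → 4-byte form F4 88 A5 8B at offsets 0–3.
U+5BECD → 4-byte form F1 9B BB 8D at offsets 4–7.
Offset 6 falls in char 2's range; it's byte 3 of F1 9B BB 8D = 0xBB.

0xBB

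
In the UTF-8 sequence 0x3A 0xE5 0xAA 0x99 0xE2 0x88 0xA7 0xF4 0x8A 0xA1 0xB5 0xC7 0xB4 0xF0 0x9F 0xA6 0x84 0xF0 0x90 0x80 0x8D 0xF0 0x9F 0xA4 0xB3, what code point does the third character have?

U+2227

Offset 0: leading byte 0x3A = 00111010 → 1-byte char #1 = 3A.
Offset 1: leading byte 0xE5 = 11100101 → 3-byte char #2 = E5 AA 99.
Offset 4: leading byte 0xE2 = 11100010 → 3-byte char #3 = E2 88 A7.
Leading byte 0xE2 = 11100010 matches 1110xxxx → 3-byte sequence.
Byte 1: 0xE2 = 11100010, payload 0010 (4 bits).
Byte 2: 0x88 = 10001000 (10xxxxxx ✓), payload 001000.
Byte 3: 0xA7 = 10100111 (10xxxxxx ✓), payload 100111.
Concatenate: 0010001000100111 = 0x2227 (16 bits → U+2227).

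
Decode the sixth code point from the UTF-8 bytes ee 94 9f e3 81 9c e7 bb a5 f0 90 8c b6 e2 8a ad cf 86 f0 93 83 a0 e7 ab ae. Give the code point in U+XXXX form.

Offset 0: leading byte 0xEE = 11101110 → 3-byte char #1 = EE 94 9F.
Offset 3: leading byte 0xE3 = 11100011 → 3-byte char #2 = E3 81 9C.
Offset 6: leading byte 0xE7 = 11100111 → 3-byte char #3 = E7 BB A5.
Offset 9: leading byte 0xF0 = 11110000 → 4-byte char #4 = F0 90 8C B6.
Offset 13: leading byte 0xE2 = 11100010 → 3-byte char #5 = E2 8A AD.
Offset 16: leading byte 0xCF = 11001111 → 2-byte char #6 = CF 86.
Leading byte 0xCF = 11001111 matches 110xxxxx → 2-byte sequence.
Byte 1: 0xCF = 11001111, payload 01111 (5 bits).
Byte 2: 0x86 = 10000110 (10xxxxxx ✓), payload 000110.
Concatenate: 01111000110 = 0x3C6 (11 bits → U+03C6).

U+03C6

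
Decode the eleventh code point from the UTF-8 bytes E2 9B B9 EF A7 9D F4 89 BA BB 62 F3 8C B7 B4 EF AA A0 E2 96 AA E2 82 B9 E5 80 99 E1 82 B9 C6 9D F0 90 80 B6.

U+019D

Offset 0: leading byte 0xE2 = 11100010 → 3-byte char #1 = E2 9B B9.
Offset 3: leading byte 0xEF = 11101111 → 3-byte char #2 = EF A7 9D.
Offset 6: leading byte 0xF4 = 11110100 → 4-byte char #3 = F4 89 BA BB.
Offset 10: leading byte 0x62 = 01100010 → 1-byte char #4 = 62.
Offset 11: leading byte 0xF3 = 11110011 → 4-byte char #5 = F3 8C B7 B4.
Offset 15: leading byte 0xEF = 11101111 → 3-byte char #6 = EF AA A0.
Offset 18: leading byte 0xE2 = 11100010 → 3-byte char #7 = E2 96 AA.
Offset 21: leading byte 0xE2 = 11100010 → 3-byte char #8 = E2 82 B9.
Offset 24: leading byte 0xE5 = 11100101 → 3-byte char #9 = E5 80 99.
Offset 27: leading byte 0xE1 = 11100001 → 3-byte char #10 = E1 82 B9.
Offset 30: leading byte 0xC6 = 11000110 → 2-byte char #11 = C6 9D.
Leading byte 0xC6 = 11000110 matches 110xxxxx → 2-byte sequence.
Byte 1: 0xC6 = 11000110, payload 00110 (5 bits).
Byte 2: 0x9D = 10011101 (10xxxxxx ✓), payload 011101.
Concatenate: 00110011101 = 0x19D (11 bits → U+019D).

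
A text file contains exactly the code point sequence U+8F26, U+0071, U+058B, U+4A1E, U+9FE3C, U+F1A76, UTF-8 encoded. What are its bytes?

E8 BC A6 71 D6 8B E4 A8 9E F2 9F B8 BC F3 B1 A9 B6

U+8F26: 3-byte form → E8 BC A6.
U+0071: 1-byte form → 71.
U+058B: 2-byte form → D6 8B.
U+4A1E: 3-byte form → E4 A8 9E.
U+9FE3C: 4-byte form → F2 9F B8 BC.
U+F1A76: 4-byte form → F3 B1 A9 B6.
Concatenated (17 bytes): E8 BC A6 71 D6 8B E4 A8 9E F2 9F B8 BC F3 B1 A9 B6.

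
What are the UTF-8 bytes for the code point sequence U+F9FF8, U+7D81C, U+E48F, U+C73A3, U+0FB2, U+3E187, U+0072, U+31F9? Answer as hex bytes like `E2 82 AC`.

U+F9FF8: 4-byte form → F3 B9 BF B8.
U+7D81C: 4-byte form → F1 BD A0 9C.
U+E48F: 3-byte form → EE 92 8F.
U+C73A3: 4-byte form → F3 87 8E A3.
U+0FB2: 3-byte form → E0 BE B2.
U+3E187: 4-byte form → F0 BE 86 87.
U+0072: 1-byte form → 72.
U+31F9: 3-byte form → E3 87 B9.
Concatenated (26 bytes): F3 B9 BF B8 F1 BD A0 9C EE 92 8F F3 87 8E A3 E0 BE B2 F0 BE 86 87 72 E3 87 B9.

F3 B9 BF B8 F1 BD A0 9C EE 92 8F F3 87 8E A3 E0 BE B2 F0 BE 86 87 72 E3 87 B9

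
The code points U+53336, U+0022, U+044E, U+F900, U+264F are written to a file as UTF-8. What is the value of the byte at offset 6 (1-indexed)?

1-indexed offset 6 is 0-indexed offset 5.
U+53336 → 4-byte form F1 93 8C B6 at offsets 0–3.
U+0022 → 1-byte form 22 at offsets 4–4.
U+044E → 2-byte form D1 8E at offsets 5–6.
Offset 5 falls in char 3's range; it's byte 1 of D1 8E = 0xD1.

0xD1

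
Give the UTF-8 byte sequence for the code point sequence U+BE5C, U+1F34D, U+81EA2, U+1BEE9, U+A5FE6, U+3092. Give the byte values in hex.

U+BE5C: 3-byte form → EB B9 9C.
U+1F34D: 4-byte form → F0 9F 8D 8D.
U+81EA2: 4-byte form → F2 81 BA A2.
U+1BEE9: 4-byte form → F0 9B BB A9.
U+A5FE6: 4-byte form → F2 A5 BF A6.
U+3092: 3-byte form → E3 82 92.
Concatenated (22 bytes): EB B9 9C F0 9F 8D 8D F2 81 BA A2 F0 9B BB A9 F2 A5 BF A6 E3 82 92.

EB B9 9C F0 9F 8D 8D F2 81 BA A2 F0 9B BB A9 F2 A5 BF A6 E3 82 92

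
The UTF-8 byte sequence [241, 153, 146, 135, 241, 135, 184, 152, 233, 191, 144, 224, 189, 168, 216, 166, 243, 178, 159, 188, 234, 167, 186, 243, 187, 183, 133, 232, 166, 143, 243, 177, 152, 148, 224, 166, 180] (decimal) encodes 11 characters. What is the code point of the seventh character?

Offset 0: leading byte 0xF1 = 11110001 → 4-byte char #1 = F1 99 92 87.
Offset 4: leading byte 0xF1 = 11110001 → 4-byte char #2 = F1 87 B8 98.
Offset 8: leading byte 0xE9 = 11101001 → 3-byte char #3 = E9 BF 90.
Offset 11: leading byte 0xE0 = 11100000 → 3-byte char #4 = E0 BD A8.
Offset 14: leading byte 0xD8 = 11011000 → 2-byte char #5 = D8 A6.
Offset 16: leading byte 0xF3 = 11110011 → 4-byte char #6 = F3 B2 9F BC.
Offset 20: leading byte 0xEA = 11101010 → 3-byte char #7 = EA A7 BA.
Leading byte 0xEA = 11101010 matches 1110xxxx → 3-byte sequence.
Byte 1: 0xEA = 11101010, payload 1010 (4 bits).
Byte 2: 0xA7 = 10100111 (10xxxxxx ✓), payload 100111.
Byte 3: 0xBA = 10111010 (10xxxxxx ✓), payload 111010.
Concatenate: 1010100111111010 = 0xA9FA (16 bits → U+A9FA).

U+A9FA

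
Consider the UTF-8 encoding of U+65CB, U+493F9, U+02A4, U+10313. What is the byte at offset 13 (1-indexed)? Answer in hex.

0x93

1-indexed offset 13 is 0-indexed offset 12.
U+65CB → 3-byte form E6 97 8B at offsets 0–2.
U+493F9 → 4-byte form F1 89 8F B9 at offsets 3–6.
U+02A4 → 2-byte form CA A4 at offsets 7–8.
U+10313 → 4-byte form F0 90 8C 93 at offsets 9–12.
Offset 12 falls in char 4's range; it's byte 4 of F0 90 8C 93 = 0x93.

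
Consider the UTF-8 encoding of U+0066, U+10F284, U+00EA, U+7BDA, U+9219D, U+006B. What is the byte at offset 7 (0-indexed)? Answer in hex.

0xE7

U+0066 → 1-byte form 66 at offsets 0–0.
U+10F284 → 4-byte form F4 8F 8A 84 at offsets 1–4.
U+00EA → 2-byte form C3 AA at offsets 5–6.
U+7BDA → 3-byte form E7 AF 9A at offsets 7–9.
Offset 7 falls in char 4's range; it's byte 1 of E7 AF 9A = 0xE7.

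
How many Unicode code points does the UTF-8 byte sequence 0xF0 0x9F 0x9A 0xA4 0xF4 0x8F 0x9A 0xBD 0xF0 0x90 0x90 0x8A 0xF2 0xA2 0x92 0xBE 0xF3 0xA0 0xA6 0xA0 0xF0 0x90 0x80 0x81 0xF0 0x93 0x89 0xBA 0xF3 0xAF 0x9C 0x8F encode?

Byte at offset 0: 0xF0 = 11110000 → 4-byte char (#1). Advance 4.
Byte at offset 4: 0xF4 = 11110100 → 4-byte char (#2). Advance 4.
Byte at offset 8: 0xF0 = 11110000 → 4-byte char (#3). Advance 4.
Byte at offset 12: 0xF2 = 11110010 → 4-byte char (#4). Advance 4.
Byte at offset 16: 0xF3 = 11110011 → 4-byte char (#5). Advance 4.
Byte at offset 20: 0xF0 = 11110000 → 4-byte char (#6). Advance 4.
Byte at offset 24: 0xF0 = 11110000 → 4-byte char (#7). Advance 4.
Byte at offset 28: 0xF3 = 11110011 → 4-byte char (#8). Advance 4.
Reached end at offset 32 after 8 code points.

8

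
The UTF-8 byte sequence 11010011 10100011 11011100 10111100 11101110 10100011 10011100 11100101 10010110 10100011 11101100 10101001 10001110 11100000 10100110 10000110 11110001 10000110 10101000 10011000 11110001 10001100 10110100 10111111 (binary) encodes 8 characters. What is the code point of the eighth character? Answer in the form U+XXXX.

Offset 0: leading byte 0xD3 = 11010011 → 2-byte char #1 = D3 A3.
Offset 2: leading byte 0xDC = 11011100 → 2-byte char #2 = DC BC.
Offset 4: leading byte 0xEE = 11101110 → 3-byte char #3 = EE A3 9C.
Offset 7: leading byte 0xE5 = 11100101 → 3-byte char #4 = E5 96 A3.
Offset 10: leading byte 0xEC = 11101100 → 3-byte char #5 = EC A9 8E.
Offset 13: leading byte 0xE0 = 11100000 → 3-byte char #6 = E0 A6 86.
Offset 16: leading byte 0xF1 = 11110001 → 4-byte char #7 = F1 86 A8 98.
Offset 20: leading byte 0xF1 = 11110001 → 4-byte char #8 = F1 8C B4 BF.
Leading byte 0xF1 = 11110001 matches 11110xxx → 4-byte sequence.
Byte 1: 0xF1 = 11110001, payload 001 (3 bits).
Byte 2: 0x8C = 10001100 (10xxxxxx ✓), payload 001100.
Byte 3: 0xB4 = 10110100 (10xxxxxx ✓), payload 110100.
Byte 4: 0xBF = 10111111 (10xxxxxx ✓), payload 111111.
Concatenate: 001001100110100111111 = 0x4CD3F (21 bits → U+4CD3F).

U+4CD3F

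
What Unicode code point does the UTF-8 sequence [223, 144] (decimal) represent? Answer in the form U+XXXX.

U+07D0

Leading byte 0xDF = 11011111 matches 110xxxxx → 2-byte sequence.
Byte 1: 0xDF = 11011111, payload 11111 (5 bits).
Byte 2: 0x90 = 10010000 (10xxxxxx ✓), payload 010000.
Concatenate: 11111010000 = 0x7D0 (11 bits → U+07D0).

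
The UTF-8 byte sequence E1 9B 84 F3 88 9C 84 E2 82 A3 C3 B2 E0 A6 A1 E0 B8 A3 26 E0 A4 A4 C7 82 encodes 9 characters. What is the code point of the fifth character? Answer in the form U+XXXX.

U+09A1

Offset 0: leading byte 0xE1 = 11100001 → 3-byte char #1 = E1 9B 84.
Offset 3: leading byte 0xF3 = 11110011 → 4-byte char #2 = F3 88 9C 84.
Offset 7: leading byte 0xE2 = 11100010 → 3-byte char #3 = E2 82 A3.
Offset 10: leading byte 0xC3 = 11000011 → 2-byte char #4 = C3 B2.
Offset 12: leading byte 0xE0 = 11100000 → 3-byte char #5 = E0 A6 A1.
Leading byte 0xE0 = 11100000 matches 1110xxxx → 3-byte sequence.
Byte 1: 0xE0 = 11100000, payload 0000 (4 bits).
Byte 2: 0xA6 = 10100110 (10xxxxxx ✓), payload 100110.
Byte 3: 0xA1 = 10100001 (10xxxxxx ✓), payload 100001.
Concatenate: 0000100110100001 = 0x9A1 (16 bits → U+09A1).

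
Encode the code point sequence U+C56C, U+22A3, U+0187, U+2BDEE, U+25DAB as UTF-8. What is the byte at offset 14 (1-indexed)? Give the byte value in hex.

0xA5

1-indexed offset 14 is 0-indexed offset 13.
U+C56C → 3-byte form EC 95 AC at offsets 0–2.
U+22A3 → 3-byte form E2 8A A3 at offsets 3–5.
U+0187 → 2-byte form C6 87 at offsets 6–7.
U+2BDEE → 4-byte form F0 AB B7 AE at offsets 8–11.
U+25DAB → 4-byte form F0 A5 B6 AB at offsets 12–15.
Offset 13 falls in char 5's range; it's byte 2 of F0 A5 B6 AB = 0xA5.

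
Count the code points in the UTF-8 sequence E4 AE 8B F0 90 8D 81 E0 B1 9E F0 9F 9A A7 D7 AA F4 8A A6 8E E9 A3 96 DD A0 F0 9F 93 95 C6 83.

Byte at offset 0: 0xE4 = 11100100 → 3-byte char (#1). Advance 3.
Byte at offset 3: 0xF0 = 11110000 → 4-byte char (#2). Advance 4.
Byte at offset 7: 0xE0 = 11100000 → 3-byte char (#3). Advance 3.
Byte at offset 10: 0xF0 = 11110000 → 4-byte char (#4). Advance 4.
Byte at offset 14: 0xD7 = 11010111 → 2-byte char (#5). Advance 2.
Byte at offset 16: 0xF4 = 11110100 → 4-byte char (#6). Advance 4.
Byte at offset 20: 0xE9 = 11101001 → 3-byte char (#7). Advance 3.
Byte at offset 23: 0xDD = 11011101 → 2-byte char (#8). Advance 2.
Byte at offset 25: 0xF0 = 11110000 → 4-byte char (#9). Advance 4.
Byte at offset 29: 0xC6 = 11000110 → 2-byte char (#10). Advance 2.
Reached end at offset 31 after 10 code points.

10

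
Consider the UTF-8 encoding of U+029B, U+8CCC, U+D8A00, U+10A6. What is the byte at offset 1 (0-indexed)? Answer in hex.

U+029B → 2-byte form CA 9B at offsets 0–1.
Offset 1 falls in char 1's range; it's byte 2 of CA 9B = 0x9B.

0x9B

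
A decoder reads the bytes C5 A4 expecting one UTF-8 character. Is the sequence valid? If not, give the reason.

Leading byte 0xC5 = 11000101 → 2-byte form.
Continuation bytes 0xA4=10100100 all match 10xxxxxx.
Decoded value 0x164 is ≥ 0x80 (shortest form) and not a surrogate.

valid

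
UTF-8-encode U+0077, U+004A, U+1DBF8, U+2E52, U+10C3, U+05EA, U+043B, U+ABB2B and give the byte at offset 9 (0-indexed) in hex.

U+0077 → 1-byte form 77 at offsets 0–0.
U+004A → 1-byte form 4A at offsets 1–1.
U+1DBF8 → 4-byte form F0 9D AF B8 at offsets 2–5.
U+2E52 → 3-byte form E2 B9 92 at offsets 6–8.
U+10C3 → 3-byte form E1 83 83 at offsets 9–11.
Offset 9 falls in char 5's range; it's byte 1 of E1 83 83 = 0xE1.

0xE1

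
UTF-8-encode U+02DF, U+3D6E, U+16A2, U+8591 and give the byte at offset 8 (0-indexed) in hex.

U+02DF → 2-byte form CB 9F at offsets 0–1.
U+3D6E → 3-byte form E3 B5 AE at offsets 2–4.
U+16A2 → 3-byte form E1 9A A2 at offsets 5–7.
U+8591 → 3-byte form E8 96 91 at offsets 8–10.
Offset 8 falls in char 4's range; it's byte 1 of E8 96 91 = 0xE8.

0xE8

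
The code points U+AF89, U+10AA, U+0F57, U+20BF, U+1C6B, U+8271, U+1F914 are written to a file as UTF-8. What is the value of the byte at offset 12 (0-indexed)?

0xE1

U+AF89 → 3-byte form EA BE 89 at offsets 0–2.
U+10AA → 3-byte form E1 82 AA at offsets 3–5.
U+0F57 → 3-byte form E0 BD 97 at offsets 6–8.
U+20BF → 3-byte form E2 82 BF at offsets 9–11.
U+1C6B → 3-byte form E1 B1 AB at offsets 12–14.
Offset 12 falls in char 5's range; it's byte 1 of E1 B1 AB = 0xE1.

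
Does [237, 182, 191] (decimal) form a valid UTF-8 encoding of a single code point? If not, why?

Structurally a 3-byte sequence; payload = 0xDDBF.
But 0xDDBF is in U+D800–U+DFFF, the surrogate range. Surrogates are not Unicode scalar values and are forbidden in UTF-8.

invalid (encodes a surrogate (U+D800–U+DFFF))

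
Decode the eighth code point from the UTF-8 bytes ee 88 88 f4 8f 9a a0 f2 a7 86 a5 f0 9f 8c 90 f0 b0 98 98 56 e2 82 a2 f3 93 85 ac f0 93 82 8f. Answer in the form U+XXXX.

U+D316C

Offset 0: leading byte 0xEE = 11101110 → 3-byte char #1 = EE 88 88.
Offset 3: leading byte 0xF4 = 11110100 → 4-byte char #2 = F4 8F 9A A0.
Offset 7: leading byte 0xF2 = 11110010 → 4-byte char #3 = F2 A7 86 A5.
Offset 11: leading byte 0xF0 = 11110000 → 4-byte char #4 = F0 9F 8C 90.
Offset 15: leading byte 0xF0 = 11110000 → 4-byte char #5 = F0 B0 98 98.
Offset 19: leading byte 0x56 = 01010110 → 1-byte char #6 = 56.
Offset 20: leading byte 0xE2 = 11100010 → 3-byte char #7 = E2 82 A2.
Offset 23: leading byte 0xF3 = 11110011 → 4-byte char #8 = F3 93 85 AC.
Leading byte 0xF3 = 11110011 matches 11110xxx → 4-byte sequence.
Byte 1: 0xF3 = 11110011, payload 011 (3 bits).
Byte 2: 0x93 = 10010011 (10xxxxxx ✓), payload 010011.
Byte 3: 0x85 = 10000101 (10xxxxxx ✓), payload 000101.
Byte 4: 0xAC = 10101100 (10xxxxxx ✓), payload 101100.
Concatenate: 011010011000101101100 = 0xD316C (21 bits → U+D316C).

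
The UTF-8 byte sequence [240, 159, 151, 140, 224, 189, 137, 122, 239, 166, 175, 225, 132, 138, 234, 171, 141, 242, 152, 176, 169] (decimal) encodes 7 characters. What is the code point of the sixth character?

U+AACD

Offset 0: leading byte 0xF0 = 11110000 → 4-byte char #1 = F0 9F 97 8C.
Offset 4: leading byte 0xE0 = 11100000 → 3-byte char #2 = E0 BD 89.
Offset 7: leading byte 0x7A = 01111010 → 1-byte char #3 = 7A.
Offset 8: leading byte 0xEF = 11101111 → 3-byte char #4 = EF A6 AF.
Offset 11: leading byte 0xE1 = 11100001 → 3-byte char #5 = E1 84 8A.
Offset 14: leading byte 0xEA = 11101010 → 3-byte char #6 = EA AB 8D.
Leading byte 0xEA = 11101010 matches 1110xxxx → 3-byte sequence.
Byte 1: 0xEA = 11101010, payload 1010 (4 bits).
Byte 2: 0xAB = 10101011 (10xxxxxx ✓), payload 101011.
Byte 3: 0x8D = 10001101 (10xxxxxx ✓), payload 001101.
Concatenate: 1010101011001101 = 0xAACD (16 bits → U+AACD).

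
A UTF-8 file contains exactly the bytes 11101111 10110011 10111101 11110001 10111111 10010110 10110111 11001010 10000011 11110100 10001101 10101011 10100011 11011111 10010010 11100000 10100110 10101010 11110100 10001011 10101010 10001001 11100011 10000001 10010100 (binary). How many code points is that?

Byte at offset 0: 0xEF = 11101111 → 3-byte char (#1). Advance 3.
Byte at offset 3: 0xF1 = 11110001 → 4-byte char (#2). Advance 4.
Byte at offset 7: 0xCA = 11001010 → 2-byte char (#3). Advance 2.
Byte at offset 9: 0xF4 = 11110100 → 4-byte char (#4). Advance 4.
Byte at offset 13: 0xDF = 11011111 → 2-byte char (#5). Advance 2.
Byte at offset 15: 0xE0 = 11100000 → 3-byte char (#6). Advance 3.
Byte at offset 18: 0xF4 = 11110100 → 4-byte char (#7). Advance 4.
Byte at offset 22: 0xE3 = 11100011 → 3-byte char (#8). Advance 3.
Reached end at offset 25 after 8 code points.

8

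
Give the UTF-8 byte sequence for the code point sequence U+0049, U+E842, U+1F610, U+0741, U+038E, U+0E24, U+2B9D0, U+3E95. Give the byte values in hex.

U+0049: 1-byte form → 49.
U+E842: 3-byte form → EE A1 82.
U+1F610: 4-byte form → F0 9F 98 90.
U+0741: 2-byte form → DD 81.
U+038E: 2-byte form → CE 8E.
U+0E24: 3-byte form → E0 B8 A4.
U+2B9D0: 4-byte form → F0 AB A7 90.
U+3E95: 3-byte form → E3 BA 95.
Concatenated (22 bytes): 49 EE A1 82 F0 9F 98 90 DD 81 CE 8E E0 B8 A4 F0 AB A7 90 E3 BA 95.

49 EE A1 82 F0 9F 98 90 DD 81 CE 8E E0 B8 A4 F0 AB A7 90 E3 BA 95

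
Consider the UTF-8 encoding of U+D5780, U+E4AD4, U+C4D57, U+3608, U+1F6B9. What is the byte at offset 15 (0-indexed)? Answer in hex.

0xF0

U+D5780 → 4-byte form F3 95 9E 80 at offsets 0–3.
U+E4AD4 → 4-byte form F3 A4 AB 94 at offsets 4–7.
U+C4D57 → 4-byte form F3 84 B5 97 at offsets 8–11.
U+3608 → 3-byte form E3 98 88 at offsets 12–14.
U+1F6B9 → 4-byte form F0 9F 9A B9 at offsets 15–18.
Offset 15 falls in char 5's range; it's byte 1 of F0 9F 9A B9 = 0xF0.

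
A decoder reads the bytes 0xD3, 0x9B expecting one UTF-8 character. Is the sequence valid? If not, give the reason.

Leading byte 0xD3 = 11010011 → 2-byte form.
Continuation bytes 0x9B=10011011 all match 10xxxxxx.
Decoded value 0x4DB is ≥ 0x80 (shortest form) and not a surrogate.

valid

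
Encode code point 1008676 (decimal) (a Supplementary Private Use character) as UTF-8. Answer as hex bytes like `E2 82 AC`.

U+F6424 = 0xF6424 = 1008676 decimal. In range U+10000–U+10FFFF → 4-byte form: 11110xxx 10xxxxxx 10xxxxxx 10xxxxxx.
Binary (21 bits): 011110110010000100100.
Split 3+6+6+6: 011 | 110110 | 010000 | 100100.
Byte 1: 11110011 = 0xF3.
Byte 2: 10110110 = 0xB6.
Byte 3: 10010000 = 0x90.
Byte 4: 10100100 = 0xA4.

F3 B6 90 A4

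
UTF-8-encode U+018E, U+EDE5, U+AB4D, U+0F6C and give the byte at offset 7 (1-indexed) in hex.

1-indexed offset 7 is 0-indexed offset 6.
U+018E → 2-byte form C6 8E at offsets 0–1.
U+EDE5 → 3-byte form EE B7 A5 at offsets 2–4.
U+AB4D → 3-byte form EA AD 8D at offsets 5–7.
Offset 6 falls in char 3's range; it's byte 2 of EA AD 8D = 0xAD.

0xAD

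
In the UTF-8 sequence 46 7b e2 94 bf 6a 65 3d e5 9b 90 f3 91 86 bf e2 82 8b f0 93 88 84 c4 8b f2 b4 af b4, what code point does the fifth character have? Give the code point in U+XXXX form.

U+0065

Offset 0: leading byte 0x46 = 01000110 → 1-byte char #1 = 46.
Offset 1: leading byte 0x7B = 01111011 → 1-byte char #2 = 7B.
Offset 2: leading byte 0xE2 = 11100010 → 3-byte char #3 = E2 94 BF.
Offset 5: leading byte 0x6A = 01101010 → 1-byte char #4 = 6A.
Offset 6: leading byte 0x65 = 01100101 → 1-byte char #5 = 65.
Leading byte 0x65 = 01100101 matches 0xxxxxxx → 1-byte sequence.
Byte 1: 0x65 = 01100101, payload 1100101 (7 bits).
Concatenate: 1100101 = 0x65 (7 bits → U+0065).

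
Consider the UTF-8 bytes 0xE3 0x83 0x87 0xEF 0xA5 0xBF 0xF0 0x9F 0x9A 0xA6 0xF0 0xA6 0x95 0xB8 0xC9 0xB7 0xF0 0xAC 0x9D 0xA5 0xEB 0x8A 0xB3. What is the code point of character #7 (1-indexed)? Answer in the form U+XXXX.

Offset 0: leading byte 0xE3 = 11100011 → 3-byte char #1 = E3 83 87.
Offset 3: leading byte 0xEF = 11101111 → 3-byte char #2 = EF A5 BF.
Offset 6: leading byte 0xF0 = 11110000 → 4-byte char #3 = F0 9F 9A A6.
Offset 10: leading byte 0xF0 = 11110000 → 4-byte char #4 = F0 A6 95 B8.
Offset 14: leading byte 0xC9 = 11001001 → 2-byte char #5 = C9 B7.
Offset 16: leading byte 0xF0 = 11110000 → 4-byte char #6 = F0 AC 9D A5.
Offset 20: leading byte 0xEB = 11101011 → 3-byte char #7 = EB 8A B3.
Leading byte 0xEB = 11101011 matches 1110xxxx → 3-byte sequence.
Byte 1: 0xEB = 11101011, payload 1011 (4 bits).
Byte 2: 0x8A = 10001010 (10xxxxxx ✓), payload 001010.
Byte 3: 0xB3 = 10110011 (10xxxxxx ✓), payload 110011.
Concatenate: 1011001010110011 = 0xB2B3 (16 bits → U+B2B3).

U+B2B3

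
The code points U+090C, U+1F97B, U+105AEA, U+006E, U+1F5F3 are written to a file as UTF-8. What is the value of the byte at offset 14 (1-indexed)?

0x9F

1-indexed offset 14 is 0-indexed offset 13.
U+090C → 3-byte form E0 A4 8C at offsets 0–2.
U+1F97B → 4-byte form F0 9F A5 BB at offsets 3–6.
U+105AEA → 4-byte form F4 85 AB AA at offsets 7–10.
U+006E → 1-byte form 6E at offsets 11–11.
U+1F5F3 → 4-byte form F0 9F 97 B3 at offsets 12–15.
Offset 13 falls in char 5's range; it's byte 2 of F0 9F 97 B3 = 0x9F.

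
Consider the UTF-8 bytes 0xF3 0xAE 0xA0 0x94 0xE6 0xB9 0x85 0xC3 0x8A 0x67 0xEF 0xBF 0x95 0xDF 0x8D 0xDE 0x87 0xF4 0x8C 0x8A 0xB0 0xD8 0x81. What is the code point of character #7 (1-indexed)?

U+0787

Offset 0: leading byte 0xF3 = 11110011 → 4-byte char #1 = F3 AE A0 94.
Offset 4: leading byte 0xE6 = 11100110 → 3-byte char #2 = E6 B9 85.
Offset 7: leading byte 0xC3 = 11000011 → 2-byte char #3 = C3 8A.
Offset 9: leading byte 0x67 = 01100111 → 1-byte char #4 = 67.
Offset 10: leading byte 0xEF = 11101111 → 3-byte char #5 = EF BF 95.
Offset 13: leading byte 0xDF = 11011111 → 2-byte char #6 = DF 8D.
Offset 15: leading byte 0xDE = 11011110 → 2-byte char #7 = DE 87.
Leading byte 0xDE = 11011110 matches 110xxxxx → 2-byte sequence.
Byte 1: 0xDE = 11011110, payload 11110 (5 bits).
Byte 2: 0x87 = 10000111 (10xxxxxx ✓), payload 000111.
Concatenate: 11110000111 = 0x787 (11 bits → U+0787).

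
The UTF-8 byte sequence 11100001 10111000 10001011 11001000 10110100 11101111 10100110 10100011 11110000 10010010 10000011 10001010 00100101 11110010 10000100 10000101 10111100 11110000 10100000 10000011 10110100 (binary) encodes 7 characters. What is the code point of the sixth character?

Offset 0: leading byte 0xE1 = 11100001 → 3-byte char #1 = E1 B8 8B.
Offset 3: leading byte 0xC8 = 11001000 → 2-byte char #2 = C8 B4.
Offset 5: leading byte 0xEF = 11101111 → 3-byte char #3 = EF A6 A3.
Offset 8: leading byte 0xF0 = 11110000 → 4-byte char #4 = F0 92 83 8A.
Offset 12: leading byte 0x25 = 00100101 → 1-byte char #5 = 25.
Offset 13: leading byte 0xF2 = 11110010 → 4-byte char #6 = F2 84 85 BC.
Leading byte 0xF2 = 11110010 matches 11110xxx → 4-byte sequence.
Byte 1: 0xF2 = 11110010, payload 010 (3 bits).
Byte 2: 0x84 = 10000100 (10xxxxxx ✓), payload 000100.
Byte 3: 0x85 = 10000101 (10xxxxxx ✓), payload 000101.
Byte 4: 0xBC = 10111100 (10xxxxxx ✓), payload 111100.
Concatenate: 010000100000101111100 = 0x8417C (21 bits → U+8417C).

U+8417C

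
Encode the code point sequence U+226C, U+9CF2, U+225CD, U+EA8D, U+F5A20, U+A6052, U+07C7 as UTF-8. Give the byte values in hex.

U+226C: 3-byte form → E2 89 AC.
U+9CF2: 3-byte form → E9 B3 B2.
U+225CD: 4-byte form → F0 A2 97 8D.
U+EA8D: 3-byte form → EE AA 8D.
U+F5A20: 4-byte form → F3 B5 A8 A0.
U+A6052: 4-byte form → F2 A6 81 92.
U+07C7: 2-byte form → DF 87.
Concatenated (23 bytes): E2 89 AC E9 B3 B2 F0 A2 97 8D EE AA 8D F3 B5 A8 A0 F2 A6 81 92 DF 87.

E2 89 AC E9 B3 B2 F0 A2 97 8D EE AA 8D F3 B5 A8 A0 F2 A6 81 92 DF 87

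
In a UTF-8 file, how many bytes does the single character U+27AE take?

3

U+27AE = 0x27AE. UTF-8 uses 1 byte below 0x80, 2 below 0x800, 3 below 0x10000, 4 up to 0x10FFFF. 0x27AE is in U+0800–U+FFFF → 3 bytes.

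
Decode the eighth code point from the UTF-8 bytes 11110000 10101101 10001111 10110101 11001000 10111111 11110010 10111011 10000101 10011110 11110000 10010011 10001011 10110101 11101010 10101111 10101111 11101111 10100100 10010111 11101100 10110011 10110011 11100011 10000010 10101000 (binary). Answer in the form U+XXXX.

Offset 0: leading byte 0xF0 = 11110000 → 4-byte char #1 = F0 AD 8F B5.
Offset 4: leading byte 0xC8 = 11001000 → 2-byte char #2 = C8 BF.
Offset 6: leading byte 0xF2 = 11110010 → 4-byte char #3 = F2 BB 85 9E.
Offset 10: leading byte 0xF0 = 11110000 → 4-byte char #4 = F0 93 8B B5.
Offset 14: leading byte 0xEA = 11101010 → 3-byte char #5 = EA AF AF.
Offset 17: leading byte 0xEF = 11101111 → 3-byte char #6 = EF A4 97.
Offset 20: leading byte 0xEC = 11101100 → 3-byte char #7 = EC B3 B3.
Offset 23: leading byte 0xE3 = 11100011 → 3-byte char #8 = E3 82 A8.
Leading byte 0xE3 = 11100011 matches 1110xxxx → 3-byte sequence.
Byte 1: 0xE3 = 11100011, payload 0011 (4 bits).
Byte 2: 0x82 = 10000010 (10xxxxxx ✓), payload 000010.
Byte 3: 0xA8 = 10101000 (10xxxxxx ✓), payload 101000.
Concatenate: 0011000010101000 = 0x30A8 (16 bits → U+30A8).

U+30A8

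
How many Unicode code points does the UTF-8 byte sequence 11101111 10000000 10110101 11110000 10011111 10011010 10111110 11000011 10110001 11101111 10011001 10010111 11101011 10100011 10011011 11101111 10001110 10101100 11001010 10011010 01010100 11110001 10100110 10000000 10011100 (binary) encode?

9

Byte at offset 0: 0xEF = 11101111 → 3-byte char (#1). Advance 3.
Byte at offset 3: 0xF0 = 11110000 → 4-byte char (#2). Advance 4.
Byte at offset 7: 0xC3 = 11000011 → 2-byte char (#3). Advance 2.
Byte at offset 9: 0xEF = 11101111 → 3-byte char (#4). Advance 3.
Byte at offset 12: 0xEB = 11101011 → 3-byte char (#5). Advance 3.
Byte at offset 15: 0xEF = 11101111 → 3-byte char (#6). Advance 3.
Byte at offset 18: 0xCA = 11001010 → 2-byte char (#7). Advance 2.
Byte at offset 20: 0x54 = 01010100 → 1-byte char (#8). Advance 1.
Byte at offset 21: 0xF1 = 11110001 → 4-byte char (#9). Advance 4.
Reached end at offset 25 after 9 code points.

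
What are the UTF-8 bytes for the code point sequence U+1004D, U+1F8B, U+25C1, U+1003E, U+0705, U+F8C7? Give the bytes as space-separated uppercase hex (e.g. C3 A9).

U+1004D: 4-byte form → F0 90 81 8D.
U+1F8B: 3-byte form → E1 BE 8B.
U+25C1: 3-byte form → E2 97 81.
U+1003E: 4-byte form → F0 90 80 BE.
U+0705: 2-byte form → DC 85.
U+F8C7: 3-byte form → EF A3 87.
Concatenated (19 bytes): F0 90 81 8D E1 BE 8B E2 97 81 F0 90 80 BE DC 85 EF A3 87.

F0 90 81 8D E1 BE 8B E2 97 81 F0 90 80 BE DC 85 EF A3 87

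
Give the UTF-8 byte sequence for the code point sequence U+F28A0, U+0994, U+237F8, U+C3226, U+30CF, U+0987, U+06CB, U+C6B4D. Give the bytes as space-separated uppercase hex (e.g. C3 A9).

U+F28A0: 4-byte form → F3 B2 A2 A0.
U+0994: 3-byte form → E0 A6 94.
U+237F8: 4-byte form → F0 A3 9F B8.
U+C3226: 4-byte form → F3 83 88 A6.
U+30CF: 3-byte form → E3 83 8F.
U+0987: 3-byte form → E0 A6 87.
U+06CB: 2-byte form → DB 8B.
U+C6B4D: 4-byte form → F3 86 AD 8D.
Concatenated (27 bytes): F3 B2 A2 A0 E0 A6 94 F0 A3 9F B8 F3 83 88 A6 E3 83 8F E0 A6 87 DB 8B F3 86 AD 8D.

F3 B2 A2 A0 E0 A6 94 F0 A3 9F B8 F3 83 88 A6 E3 83 8F E0 A6 87 DB 8B F3 86 AD 8D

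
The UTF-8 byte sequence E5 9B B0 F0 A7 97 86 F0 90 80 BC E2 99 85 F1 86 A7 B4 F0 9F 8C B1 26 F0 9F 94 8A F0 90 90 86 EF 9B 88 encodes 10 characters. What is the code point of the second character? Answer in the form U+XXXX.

U+275C6

Offset 0: leading byte 0xE5 = 11100101 → 3-byte char #1 = E5 9B B0.
Offset 3: leading byte 0xF0 = 11110000 → 4-byte char #2 = F0 A7 97 86.
Leading byte 0xF0 = 11110000 matches 11110xxx → 4-byte sequence.
Byte 1: 0xF0 = 11110000, payload 000 (3 bits).
Byte 2: 0xA7 = 10100111 (10xxxxxx ✓), payload 100111.
Byte 3: 0x97 = 10010111 (10xxxxxx ✓), payload 010111.
Byte 4: 0x86 = 10000110 (10xxxxxx ✓), payload 000110.
Concatenate: 000100111010111000110 = 0x275C6 (21 bits → U+275C6).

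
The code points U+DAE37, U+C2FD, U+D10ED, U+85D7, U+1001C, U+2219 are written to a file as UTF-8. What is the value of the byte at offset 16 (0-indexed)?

U+DAE37 → 4-byte form F3 9A B8 B7 at offsets 0–3.
U+C2FD → 3-byte form EC 8B BD at offsets 4–6.
U+D10ED → 4-byte form F3 91 83 AD at offsets 7–10.
U+85D7 → 3-byte form E8 97 97 at offsets 11–13.
U+1001C → 4-byte form F0 90 80 9C at offsets 14–17.
Offset 16 falls in char 5's range; it's byte 3 of F0 90 80 9C = 0x80.

0x80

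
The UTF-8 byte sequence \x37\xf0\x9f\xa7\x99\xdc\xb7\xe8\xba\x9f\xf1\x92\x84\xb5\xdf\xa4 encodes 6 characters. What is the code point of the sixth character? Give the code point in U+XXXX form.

U+07E4

Offset 0: leading byte 0x37 = 00110111 → 1-byte char #1 = 37.
Offset 1: leading byte 0xF0 = 11110000 → 4-byte char #2 = F0 9F A7 99.
Offset 5: leading byte 0xDC = 11011100 → 2-byte char #3 = DC B7.
Offset 7: leading byte 0xE8 = 11101000 → 3-byte char #4 = E8 BA 9F.
Offset 10: leading byte 0xF1 = 11110001 → 4-byte char #5 = F1 92 84 B5.
Offset 14: leading byte 0xDF = 11011111 → 2-byte char #6 = DF A4.
Leading byte 0xDF = 11011111 matches 110xxxxx → 2-byte sequence.
Byte 1: 0xDF = 11011111, payload 11111 (5 bits).
Byte 2: 0xA4 = 10100100 (10xxxxxx ✓), payload 100100.
Concatenate: 11111100100 = 0x7E4 (11 bits → U+07E4).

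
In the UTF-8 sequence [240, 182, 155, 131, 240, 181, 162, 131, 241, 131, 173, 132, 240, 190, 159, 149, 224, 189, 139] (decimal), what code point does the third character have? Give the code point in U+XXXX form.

U+43B44

Offset 0: leading byte 0xF0 = 11110000 → 4-byte char #1 = F0 B6 9B 83.
Offset 4: leading byte 0xF0 = 11110000 → 4-byte char #2 = F0 B5 A2 83.
Offset 8: leading byte 0xF1 = 11110001 → 4-byte char #3 = F1 83 AD 84.
Leading byte 0xF1 = 11110001 matches 11110xxx → 4-byte sequence.
Byte 1: 0xF1 = 11110001, payload 001 (3 bits).
Byte 2: 0x83 = 10000011 (10xxxxxx ✓), payload 000011.
Byte 3: 0xAD = 10101101 (10xxxxxx ✓), payload 101101.
Byte 4: 0x84 = 10000100 (10xxxxxx ✓), payload 000100.
Concatenate: 001000011101101000100 = 0x43B44 (21 bits → U+43B44).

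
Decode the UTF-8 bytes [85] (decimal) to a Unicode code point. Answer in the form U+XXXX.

U+0055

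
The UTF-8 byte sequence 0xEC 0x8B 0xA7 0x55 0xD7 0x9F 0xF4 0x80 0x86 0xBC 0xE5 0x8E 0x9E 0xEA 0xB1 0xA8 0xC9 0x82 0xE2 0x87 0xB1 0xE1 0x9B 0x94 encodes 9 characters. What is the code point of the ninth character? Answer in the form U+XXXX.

Offset 0: leading byte 0xEC = 11101100 → 3-byte char #1 = EC 8B A7.
Offset 3: leading byte 0x55 = 01010101 → 1-byte char #2 = 55.
Offset 4: leading byte 0xD7 = 11010111 → 2-byte char #3 = D7 9F.
Offset 6: leading byte 0xF4 = 11110100 → 4-byte char #4 = F4 80 86 BC.
Offset 10: leading byte 0xE5 = 11100101 → 3-byte char #5 = E5 8E 9E.
Offset 13: leading byte 0xEA = 11101010 → 3-byte char #6 = EA B1 A8.
Offset 16: leading byte 0xC9 = 11001001 → 2-byte char #7 = C9 82.
Offset 18: leading byte 0xE2 = 11100010 → 3-byte char #8 = E2 87 B1.
Offset 21: leading byte 0xE1 = 11100001 → 3-byte char #9 = E1 9B 94.
Leading byte 0xE1 = 11100001 matches 1110xxxx → 3-byte sequence.
Byte 1: 0xE1 = 11100001, payload 0001 (4 bits).
Byte 2: 0x9B = 10011011 (10xxxxxx ✓), payload 011011.
Byte 3: 0x94 = 10010100 (10xxxxxx ✓), payload 010100.
Concatenate: 0001011011010100 = 0x16D4 (16 bits → U+16D4).

U+16D4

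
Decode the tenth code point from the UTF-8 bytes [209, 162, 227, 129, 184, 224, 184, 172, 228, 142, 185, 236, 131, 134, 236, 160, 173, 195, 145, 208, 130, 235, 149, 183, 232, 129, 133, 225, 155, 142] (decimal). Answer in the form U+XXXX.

Offset 0: leading byte 0xD1 = 11010001 → 2-byte char #1 = D1 A2.
Offset 2: leading byte 0xE3 = 11100011 → 3-byte char #2 = E3 81 B8.
Offset 5: leading byte 0xE0 = 11100000 → 3-byte char #3 = E0 B8 AC.
Offset 8: leading byte 0xE4 = 11100100 → 3-byte char #4 = E4 8E B9.
Offset 11: leading byte 0xEC = 11101100 → 3-byte char #5 = EC 83 86.
Offset 14: leading byte 0xEC = 11101100 → 3-byte char #6 = EC A0 AD.
Offset 17: leading byte 0xC3 = 11000011 → 2-byte char #7 = C3 91.
Offset 19: leading byte 0xD0 = 11010000 → 2-byte char #8 = D0 82.
Offset 21: leading byte 0xEB = 11101011 → 3-byte char #9 = EB 95 B7.
Offset 24: leading byte 0xE8 = 11101000 → 3-byte char #10 = E8 81 85.
Leading byte 0xE8 = 11101000 matches 1110xxxx → 3-byte sequence.
Byte 1: 0xE8 = 11101000, payload 1000 (4 bits).
Byte 2: 0x81 = 10000001 (10xxxxxx ✓), payload 000001.
Byte 3: 0x85 = 10000101 (10xxxxxx ✓), payload 000101.
Concatenate: 1000000001000101 = 0x8045 (16 bits → U+8045).

U+8045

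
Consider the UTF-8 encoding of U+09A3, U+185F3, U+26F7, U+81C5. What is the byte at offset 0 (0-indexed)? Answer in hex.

U+09A3 → 3-byte form E0 A6 A3 at offsets 0–2.
Offset 0 falls in char 1's range; it's byte 1 of E0 A6 A3 = 0xE0.

0xE0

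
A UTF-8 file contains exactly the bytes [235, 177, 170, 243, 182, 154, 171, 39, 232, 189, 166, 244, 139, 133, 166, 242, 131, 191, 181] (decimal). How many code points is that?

6

Byte at offset 0: 0xEB = 11101011 → 3-byte char (#1). Advance 3.
Byte at offset 3: 0xF3 = 11110011 → 4-byte char (#2). Advance 4.
Byte at offset 7: 0x27 = 00100111 → 1-byte char (#3). Advance 1.
Byte at offset 8: 0xE8 = 11101000 → 3-byte char (#4). Advance 3.
Byte at offset 11: 0xF4 = 11110100 → 4-byte char (#5). Advance 4.
Byte at offset 15: 0xF2 = 11110010 → 4-byte char (#6). Advance 4.
Reached end at offset 19 after 6 code points.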